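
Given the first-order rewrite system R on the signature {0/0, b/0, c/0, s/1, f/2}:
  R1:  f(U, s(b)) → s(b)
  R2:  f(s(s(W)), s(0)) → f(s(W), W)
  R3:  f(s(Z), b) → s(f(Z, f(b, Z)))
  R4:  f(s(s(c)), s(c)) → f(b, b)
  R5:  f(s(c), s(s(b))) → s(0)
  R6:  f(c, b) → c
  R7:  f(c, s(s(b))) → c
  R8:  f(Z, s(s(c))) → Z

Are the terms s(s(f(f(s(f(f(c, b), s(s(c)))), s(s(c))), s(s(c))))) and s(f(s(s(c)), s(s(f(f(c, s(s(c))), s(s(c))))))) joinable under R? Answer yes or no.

Reduce t₁ = s(s(f(f(s(f(f(c, b), s(s(c)))), s(s(c))), s(s(c))))):
1. s(s(f(f(s(f(f(c, b), s(s(c)))), s(s(c))), s(s(c)))))  →  s(s(f(s(f(f(c, b), s(s(c)))), s(s(c)))))   [R8 at 1.1]
2. s(s(f(s(f(f(c, b), s(s(c)))), s(s(c)))))  →  s(s(s(f(f(c, b), s(s(c))))))   [R8 at 1.1]
3. s(s(s(f(f(c, b), s(s(c))))))  →  s(s(s(f(c, b))))   [R8 at 1.1.1]
4. s(s(s(f(c, b))))  →  s(s(s(c)))   [R6 at 1.1.1]

Reduce t₂ = s(f(s(s(c)), s(s(f(f(c, s(s(c))), s(s(c))))))):
1. s(f(s(s(c)), s(s(f(f(c, s(s(c))), s(s(c)))))))  →  s(f(s(s(c)), s(s(f(c, s(s(c)))))))   [R8 at 1.2.1.1]
2. s(f(s(s(c)), s(s(f(c, s(s(c)))))))  →  s(f(s(s(c)), s(s(c))))   [R8 at 1.2.1.1]
3. s(f(s(s(c)), s(s(c))))  →  s(s(s(c)))   [R8 at 1]

yes — NF(t₁) = s(s(s(c))), NF(t₂) = s(s(s(c)))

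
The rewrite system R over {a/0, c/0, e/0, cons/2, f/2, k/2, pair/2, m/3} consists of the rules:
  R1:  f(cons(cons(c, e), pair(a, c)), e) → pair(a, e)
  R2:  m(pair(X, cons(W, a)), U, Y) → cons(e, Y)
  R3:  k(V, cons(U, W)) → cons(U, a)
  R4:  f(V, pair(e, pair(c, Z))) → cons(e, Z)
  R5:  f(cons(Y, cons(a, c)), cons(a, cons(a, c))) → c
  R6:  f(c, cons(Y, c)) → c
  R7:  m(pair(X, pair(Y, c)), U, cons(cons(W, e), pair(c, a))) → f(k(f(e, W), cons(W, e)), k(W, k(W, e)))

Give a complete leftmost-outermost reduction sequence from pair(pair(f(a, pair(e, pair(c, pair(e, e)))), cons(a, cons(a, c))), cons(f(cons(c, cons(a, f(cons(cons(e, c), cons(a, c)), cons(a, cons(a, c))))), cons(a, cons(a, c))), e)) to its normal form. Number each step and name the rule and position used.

pair(pair(cons(e, pair(e, e)), cons(a, cons(a, c))), cons(c, e))

1. pair(pair(f(a, pair(e, pair(c, pair(e, e)))), cons(a, cons(a, c))), cons(f(cons(c, cons(a, f(cons(cons(e, c), cons(a, c)), cons(a, cons(a, c))))), cons(a, cons(a, c))), e))  →  pair(pair(cons(e, pair(e, e)), cons(a, cons(a, c))), cons(f(cons(c, cons(a, f(cons(cons(e, c), cons(a, c)), cons(a, cons(a, c))))), cons(a, cons(a, c))), e))   [R4 at 1.1]
2. pair(pair(cons(e, pair(e, e)), cons(a, cons(a, c))), cons(f(cons(c, cons(a, f(cons(cons(e, c), cons(a, c)), cons(a, cons(a, c))))), cons(a, cons(a, c))), e))  →  pair(pair(cons(e, pair(e, e)), cons(a, cons(a, c))), cons(f(cons(c, cons(a, c)), cons(a, cons(a, c))), e))   [R5 at 2.1.1.2.2]
3. pair(pair(cons(e, pair(e, e)), cons(a, cons(a, c))), cons(f(cons(c, cons(a, c)), cons(a, cons(a, c))), e))  →  pair(pair(cons(e, pair(e, e)), cons(a, cons(a, c))), cons(c, e))   [R5 at 2.1]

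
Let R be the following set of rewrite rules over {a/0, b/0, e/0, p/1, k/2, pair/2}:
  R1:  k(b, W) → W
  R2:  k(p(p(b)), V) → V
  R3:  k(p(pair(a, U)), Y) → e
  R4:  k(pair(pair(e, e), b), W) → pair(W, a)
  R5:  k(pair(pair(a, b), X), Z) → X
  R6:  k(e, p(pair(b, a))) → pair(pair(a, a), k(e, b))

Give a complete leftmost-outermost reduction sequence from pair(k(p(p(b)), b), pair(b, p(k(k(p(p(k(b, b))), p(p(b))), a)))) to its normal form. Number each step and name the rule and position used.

pair(b, pair(b, p(a)))

1. pair(k(p(p(b)), b), pair(b, p(k(k(p(p(k(b, b))), p(p(b))), a))))  →  pair(b, pair(b, p(k(k(p(p(k(b, b))), p(p(b))), a))))   [R2 at 1]
2. pair(b, pair(b, p(k(k(p(p(k(b, b))), p(p(b))), a))))  →  pair(b, pair(b, p(k(k(p(p(b)), p(p(b))), a))))   [R1 at 2.2.1.1.1.1.1]
3. pair(b, pair(b, p(k(k(p(p(b)), p(p(b))), a))))  →  pair(b, pair(b, p(k(p(p(b)), a))))   [R2 at 2.2.1.1]
4. pair(b, pair(b, p(k(p(p(b)), a))))  →  pair(b, pair(b, p(a)))   [R2 at 2.2.1]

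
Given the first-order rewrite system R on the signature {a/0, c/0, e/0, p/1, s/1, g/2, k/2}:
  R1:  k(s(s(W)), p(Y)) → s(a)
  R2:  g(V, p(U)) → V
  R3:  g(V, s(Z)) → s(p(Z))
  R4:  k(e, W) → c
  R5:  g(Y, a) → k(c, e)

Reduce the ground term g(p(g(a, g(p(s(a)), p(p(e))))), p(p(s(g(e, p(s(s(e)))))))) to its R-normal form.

1. g(p(g(a, g(p(s(a)), p(p(e))))), p(p(s(g(e, p(s(s(e))))))))  →  p(g(a, g(p(s(a)), p(p(e)))))   [R2 at ε]
2. p(g(a, g(p(s(a)), p(p(e)))))  →  p(g(a, p(s(a))))   [R2 at 1.2]
3. p(g(a, p(s(a))))  →  p(a)   [R2 at 1]

p(a)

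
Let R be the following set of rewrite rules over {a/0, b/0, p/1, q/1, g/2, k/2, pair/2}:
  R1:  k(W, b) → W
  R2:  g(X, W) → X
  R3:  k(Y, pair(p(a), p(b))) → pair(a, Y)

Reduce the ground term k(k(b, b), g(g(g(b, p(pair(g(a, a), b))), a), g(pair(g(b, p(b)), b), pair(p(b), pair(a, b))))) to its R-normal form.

1. k(k(b, b), g(g(g(b, p(pair(g(a, a), b))), a), g(pair(g(b, p(b)), b), pair(p(b), pair(a, b)))))  →  k(b, g(g(g(b, p(pair(g(a, a), b))), a), g(pair(g(b, p(b)), b), pair(p(b), pair(a, b)))))   [R1 at 1]
2. k(b, g(g(g(b, p(pair(g(a, a), b))), a), g(pair(g(b, p(b)), b), pair(p(b), pair(a, b)))))  →  k(b, g(g(b, p(pair(g(a, a), b))), a))   [R2 at 2]
3. k(b, g(g(b, p(pair(g(a, a), b))), a))  →  k(b, g(b, p(pair(g(a, a), b))))   [R2 at 2]
4. k(b, g(b, p(pair(g(a, a), b))))  →  k(b, b)   [R2 at 2]
5. k(b, b)  →  b   [R1 at ε]

b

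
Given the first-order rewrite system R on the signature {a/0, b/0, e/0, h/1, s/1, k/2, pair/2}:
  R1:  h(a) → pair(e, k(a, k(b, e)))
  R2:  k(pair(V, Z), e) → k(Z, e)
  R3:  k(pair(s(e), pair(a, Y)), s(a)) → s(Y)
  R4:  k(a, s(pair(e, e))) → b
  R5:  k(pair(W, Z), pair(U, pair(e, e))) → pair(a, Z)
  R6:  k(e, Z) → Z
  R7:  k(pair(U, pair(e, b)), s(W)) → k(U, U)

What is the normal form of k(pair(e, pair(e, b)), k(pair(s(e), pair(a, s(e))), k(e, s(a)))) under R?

e

1. k(pair(e, pair(e, b)), k(pair(s(e), pair(a, s(e))), k(e, s(a))))  →  k(pair(e, pair(e, b)), k(pair(s(e), pair(a, s(e))), s(a)))   [R6 at 2.2]
2. k(pair(e, pair(e, b)), k(pair(s(e), pair(a, s(e))), s(a)))  →  k(pair(e, pair(e, b)), s(s(e)))   [R3 at 2]
3. k(pair(e, pair(e, b)), s(s(e)))  →  k(e, e)   [R7 at ε]
4. k(e, e)  →  e   [R6 at ε]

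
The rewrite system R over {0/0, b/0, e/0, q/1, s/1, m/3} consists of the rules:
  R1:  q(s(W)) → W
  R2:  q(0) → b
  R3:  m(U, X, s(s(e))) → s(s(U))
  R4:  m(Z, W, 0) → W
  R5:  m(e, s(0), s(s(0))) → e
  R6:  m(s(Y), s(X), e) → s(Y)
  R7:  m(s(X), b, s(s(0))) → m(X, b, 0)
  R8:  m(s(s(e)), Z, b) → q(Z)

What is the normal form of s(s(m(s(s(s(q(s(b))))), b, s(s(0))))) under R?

s(s(b))

1. s(s(m(s(s(s(q(s(b))))), b, s(s(0)))))  →  s(s(m(s(s(q(s(b)))), b, 0)))   [R7 at 1.1]
2. s(s(m(s(s(q(s(b)))), b, 0)))  →  s(s(b))   [R4 at 1.1]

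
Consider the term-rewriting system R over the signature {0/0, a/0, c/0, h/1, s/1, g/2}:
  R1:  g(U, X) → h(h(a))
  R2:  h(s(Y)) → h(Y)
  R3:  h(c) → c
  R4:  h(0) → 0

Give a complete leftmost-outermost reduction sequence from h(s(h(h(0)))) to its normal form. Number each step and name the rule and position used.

0

1. h(s(h(h(0))))  →  h(h(h(0)))   [R2 at ε]
2. h(h(h(0)))  →  h(h(0))   [R4 at 1.1]
3. h(h(0))  →  h(0)   [R4 at 1]
4. h(0)  →  0   [R4 at ε]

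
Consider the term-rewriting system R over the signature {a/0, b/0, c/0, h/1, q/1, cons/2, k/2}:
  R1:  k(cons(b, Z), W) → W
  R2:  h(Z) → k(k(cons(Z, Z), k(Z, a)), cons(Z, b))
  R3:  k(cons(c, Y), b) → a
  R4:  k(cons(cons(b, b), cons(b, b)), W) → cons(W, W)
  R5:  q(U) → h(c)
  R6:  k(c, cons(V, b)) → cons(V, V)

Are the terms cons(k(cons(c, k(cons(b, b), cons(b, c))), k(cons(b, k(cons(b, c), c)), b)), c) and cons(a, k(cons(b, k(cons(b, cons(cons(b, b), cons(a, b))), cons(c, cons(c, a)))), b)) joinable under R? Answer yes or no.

Reduce t₁ = cons(k(cons(c, k(cons(b, b), cons(b, c))), k(cons(b, k(cons(b, c), c)), b)), c):
1. cons(k(cons(c, k(cons(b, b), cons(b, c))), k(cons(b, k(cons(b, c), c)), b)), c)  →  cons(k(cons(c, cons(b, c)), k(cons(b, k(cons(b, c), c)), b)), c)   [R1 at 1.1.2]
2. cons(k(cons(c, cons(b, c)), k(cons(b, k(cons(b, c), c)), b)), c)  →  cons(k(cons(c, cons(b, c)), b), c)   [R1 at 1.2]
3. cons(k(cons(c, cons(b, c)), b), c)  →  cons(a, c)   [R3 at 1]

Reduce t₂ = cons(a, k(cons(b, k(cons(b, cons(cons(b, b), cons(a, b))), cons(c, cons(c, a)))), b)):
1. cons(a, k(cons(b, k(cons(b, cons(cons(b, b), cons(a, b))), cons(c, cons(c, a)))), b))  →  cons(a, b)   [R1 at 2]

no — NF(t₁) = cons(a, c), NF(t₂) = cons(a, b)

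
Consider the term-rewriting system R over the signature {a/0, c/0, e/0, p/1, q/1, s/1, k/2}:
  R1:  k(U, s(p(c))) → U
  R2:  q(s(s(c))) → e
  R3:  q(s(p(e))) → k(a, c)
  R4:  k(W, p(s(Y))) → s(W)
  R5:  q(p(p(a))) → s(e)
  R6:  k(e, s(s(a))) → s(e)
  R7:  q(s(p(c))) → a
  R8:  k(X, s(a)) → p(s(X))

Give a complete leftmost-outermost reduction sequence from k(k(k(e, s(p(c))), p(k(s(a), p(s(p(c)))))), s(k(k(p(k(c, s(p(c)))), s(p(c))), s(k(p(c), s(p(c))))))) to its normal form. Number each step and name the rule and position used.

1. k(k(k(e, s(p(c))), p(k(s(a), p(s(p(c)))))), s(k(k(p(k(c, s(p(c)))), s(p(c))), s(k(p(c), s(p(c)))))))  →  k(k(e, p(k(s(a), p(s(p(c)))))), s(k(k(p(k(c, s(p(c)))), s(p(c))), s(k(p(c), s(p(c)))))))   [R1 at 1.1]
2. k(k(e, p(k(s(a), p(s(p(c)))))), s(k(k(p(k(c, s(p(c)))), s(p(c))), s(k(p(c), s(p(c)))))))  →  k(k(e, p(s(s(a)))), s(k(k(p(k(c, s(p(c)))), s(p(c))), s(k(p(c), s(p(c)))))))   [R4 at 1.2.1]
3. k(k(e, p(s(s(a)))), s(k(k(p(k(c, s(p(c)))), s(p(c))), s(k(p(c), s(p(c)))))))  →  k(s(e), s(k(k(p(k(c, s(p(c)))), s(p(c))), s(k(p(c), s(p(c)))))))   [R4 at 1]
4. k(s(e), s(k(k(p(k(c, s(p(c)))), s(p(c))), s(k(p(c), s(p(c)))))))  →  k(s(e), s(k(p(k(c, s(p(c)))), s(k(p(c), s(p(c)))))))   [R1 at 2.1.1]
5. k(s(e), s(k(p(k(c, s(p(c)))), s(k(p(c), s(p(c)))))))  →  k(s(e), s(k(p(c), s(k(p(c), s(p(c)))))))   [R1 at 2.1.1.1]
6. k(s(e), s(k(p(c), s(k(p(c), s(p(c)))))))  →  k(s(e), s(k(p(c), s(p(c)))))   [R1 at 2.1.2.1]
7. k(s(e), s(k(p(c), s(p(c)))))  →  k(s(e), s(p(c)))   [R1 at 2.1]
8. k(s(e), s(p(c)))  →  s(e)   [R1 at ε]

s(e)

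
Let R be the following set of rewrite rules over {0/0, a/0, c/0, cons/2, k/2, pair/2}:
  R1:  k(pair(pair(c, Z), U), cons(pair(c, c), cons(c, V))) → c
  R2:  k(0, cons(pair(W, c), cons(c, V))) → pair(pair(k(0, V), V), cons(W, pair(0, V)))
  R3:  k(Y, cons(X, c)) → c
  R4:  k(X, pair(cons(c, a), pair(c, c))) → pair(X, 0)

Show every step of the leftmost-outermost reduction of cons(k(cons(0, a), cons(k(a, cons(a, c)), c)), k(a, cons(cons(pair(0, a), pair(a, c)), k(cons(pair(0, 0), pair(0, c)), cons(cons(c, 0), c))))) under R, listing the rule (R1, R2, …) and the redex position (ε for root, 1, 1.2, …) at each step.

1. cons(k(cons(0, a), cons(k(a, cons(a, c)), c)), k(a, cons(cons(pair(0, a), pair(a, c)), k(cons(pair(0, 0), pair(0, c)), cons(cons(c, 0), c)))))  →  cons(c, k(a, cons(cons(pair(0, a), pair(a, c)), k(cons(pair(0, 0), pair(0, c)), cons(cons(c, 0), c)))))   [R3 at 1]
2. cons(c, k(a, cons(cons(pair(0, a), pair(a, c)), k(cons(pair(0, 0), pair(0, c)), cons(cons(c, 0), c)))))  →  cons(c, k(a, cons(cons(pair(0, a), pair(a, c)), c)))   [R3 at 2.2.2]
3. cons(c, k(a, cons(cons(pair(0, a), pair(a, c)), c)))  →  cons(c, c)   [R3 at 2]

cons(c, c)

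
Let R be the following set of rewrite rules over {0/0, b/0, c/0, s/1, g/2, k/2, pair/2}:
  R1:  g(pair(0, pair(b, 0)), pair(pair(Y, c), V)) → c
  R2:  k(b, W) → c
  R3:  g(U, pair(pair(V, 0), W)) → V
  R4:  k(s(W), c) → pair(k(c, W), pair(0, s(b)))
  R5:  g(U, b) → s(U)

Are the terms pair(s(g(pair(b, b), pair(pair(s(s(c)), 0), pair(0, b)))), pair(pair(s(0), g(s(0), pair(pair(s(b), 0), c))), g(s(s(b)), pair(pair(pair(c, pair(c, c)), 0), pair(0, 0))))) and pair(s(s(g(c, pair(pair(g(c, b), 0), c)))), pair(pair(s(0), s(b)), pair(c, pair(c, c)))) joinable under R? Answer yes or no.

yes — NF(t₁) = pair(s(s(s(c))), pair(pair(s(0), s(b)), pair(c, pair(c, c)))), NF(t₂) = pair(s(s(s(c))), pair(pair(s(0), s(b)), pair(c, pair(c, c))))

Reduce t₁ = pair(s(g(pair(b, b), pair(pair(s(s(c)), 0), pair(0, b)))), pair(pair(s(0), g(s(0), pair(pair(s(b), 0), c))), g(s(s(b)), pair(pair(pair(c, pair(c, c)), 0), pair(0, 0))))):
1. pair(s(g(pair(b, b), pair(pair(s(s(c)), 0), pair(0, b)))), pair(pair(s(0), g(s(0), pair(pair(s(b), 0), c))), g(s(s(b)), pair(pair(pair(c, pair(c, c)), 0), pair(0, 0)))))  →  pair(s(s(s(c))), pair(pair(s(0), g(s(0), pair(pair(s(b), 0), c))), g(s(s(b)), pair(pair(pair(c, pair(c, c)), 0), pair(0, 0)))))   [R3 at 1.1]
2. pair(s(s(s(c))), pair(pair(s(0), g(s(0), pair(pair(s(b), 0), c))), g(s(s(b)), pair(pair(pair(c, pair(c, c)), 0), pair(0, 0)))))  →  pair(s(s(s(c))), pair(pair(s(0), s(b)), g(s(s(b)), pair(pair(pair(c, pair(c, c)), 0), pair(0, 0)))))   [R3 at 2.1.2]
3. pair(s(s(s(c))), pair(pair(s(0), s(b)), g(s(s(b)), pair(pair(pair(c, pair(c, c)), 0), pair(0, 0)))))  →  pair(s(s(s(c))), pair(pair(s(0), s(b)), pair(c, pair(c, c))))   [R3 at 2.2]

Reduce t₂ = pair(s(s(g(c, pair(pair(g(c, b), 0), c)))), pair(pair(s(0), s(b)), pair(c, pair(c, c)))):
1. pair(s(s(g(c, pair(pair(g(c, b), 0), c)))), pair(pair(s(0), s(b)), pair(c, pair(c, c))))  →  pair(s(s(g(c, b))), pair(pair(s(0), s(b)), pair(c, pair(c, c))))   [R3 at 1.1.1]
2. pair(s(s(g(c, b))), pair(pair(s(0), s(b)), pair(c, pair(c, c))))  →  pair(s(s(s(c))), pair(pair(s(0), s(b)), pair(c, pair(c, c))))   [R5 at 1.1.1]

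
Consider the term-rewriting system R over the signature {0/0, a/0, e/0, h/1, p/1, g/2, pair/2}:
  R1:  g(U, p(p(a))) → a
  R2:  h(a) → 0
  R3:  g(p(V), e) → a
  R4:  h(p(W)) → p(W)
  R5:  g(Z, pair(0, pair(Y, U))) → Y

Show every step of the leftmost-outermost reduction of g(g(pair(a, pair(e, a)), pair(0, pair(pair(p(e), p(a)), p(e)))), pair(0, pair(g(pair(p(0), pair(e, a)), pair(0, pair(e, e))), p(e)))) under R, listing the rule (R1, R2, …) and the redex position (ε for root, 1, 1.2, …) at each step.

e

1. g(g(pair(a, pair(e, a)), pair(0, pair(pair(p(e), p(a)), p(e)))), pair(0, pair(g(pair(p(0), pair(e, a)), pair(0, pair(e, e))), p(e))))  →  g(pair(p(0), pair(e, a)), pair(0, pair(e, e)))   [R5 at ε]
2. g(pair(p(0), pair(e, a)), pair(0, pair(e, e)))  →  e   [R5 at ε]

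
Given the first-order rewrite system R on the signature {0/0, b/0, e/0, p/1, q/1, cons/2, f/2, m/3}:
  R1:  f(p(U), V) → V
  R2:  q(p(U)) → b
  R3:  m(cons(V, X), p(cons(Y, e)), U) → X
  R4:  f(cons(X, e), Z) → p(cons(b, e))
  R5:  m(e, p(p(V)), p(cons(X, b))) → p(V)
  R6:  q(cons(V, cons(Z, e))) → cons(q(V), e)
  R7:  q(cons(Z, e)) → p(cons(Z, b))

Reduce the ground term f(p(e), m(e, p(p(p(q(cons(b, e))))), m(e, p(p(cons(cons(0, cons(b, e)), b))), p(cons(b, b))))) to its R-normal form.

p(p(p(cons(b, b))))

1. f(p(e), m(e, p(p(p(q(cons(b, e))))), m(e, p(p(cons(cons(0, cons(b, e)), b))), p(cons(b, b)))))  →  m(e, p(p(p(q(cons(b, e))))), m(e, p(p(cons(cons(0, cons(b, e)), b))), p(cons(b, b))))   [R1 at ε]
2. m(e, p(p(p(q(cons(b, e))))), m(e, p(p(cons(cons(0, cons(b, e)), b))), p(cons(b, b))))  →  m(e, p(p(p(p(cons(b, b))))), m(e, p(p(cons(cons(0, cons(b, e)), b))), p(cons(b, b))))   [R7 at 2.1.1.1]
3. m(e, p(p(p(p(cons(b, b))))), m(e, p(p(cons(cons(0, cons(b, e)), b))), p(cons(b, b))))  →  m(e, p(p(p(p(cons(b, b))))), p(cons(cons(0, cons(b, e)), b)))   [R5 at 3]
4. m(e, p(p(p(p(cons(b, b))))), p(cons(cons(0, cons(b, e)), b)))  →  p(p(p(cons(b, b))))   [R5 at ε]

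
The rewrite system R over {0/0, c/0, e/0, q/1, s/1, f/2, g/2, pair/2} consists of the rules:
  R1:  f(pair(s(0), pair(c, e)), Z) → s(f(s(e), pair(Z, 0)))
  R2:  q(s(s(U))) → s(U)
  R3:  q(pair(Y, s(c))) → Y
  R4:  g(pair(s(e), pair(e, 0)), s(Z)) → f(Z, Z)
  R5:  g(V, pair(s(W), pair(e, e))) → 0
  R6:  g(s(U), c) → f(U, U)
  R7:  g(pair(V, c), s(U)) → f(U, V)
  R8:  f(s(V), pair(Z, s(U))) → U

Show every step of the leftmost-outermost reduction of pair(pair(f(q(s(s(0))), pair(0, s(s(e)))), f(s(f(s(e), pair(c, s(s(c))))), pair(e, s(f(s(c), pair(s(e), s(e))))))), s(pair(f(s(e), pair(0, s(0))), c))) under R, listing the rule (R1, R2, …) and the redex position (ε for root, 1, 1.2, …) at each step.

pair(pair(s(e), e), s(pair(0, c)))

1. pair(pair(f(q(s(s(0))), pair(0, s(s(e)))), f(s(f(s(e), pair(c, s(s(c))))), pair(e, s(f(s(c), pair(s(e), s(e))))))), s(pair(f(s(e), pair(0, s(0))), c)))  →  pair(pair(f(s(0), pair(0, s(s(e)))), f(s(f(s(e), pair(c, s(s(c))))), pair(e, s(f(s(c), pair(s(e), s(e))))))), s(pair(f(s(e), pair(0, s(0))), c)))   [R2 at 1.1.1]
2. pair(pair(f(s(0), pair(0, s(s(e)))), f(s(f(s(e), pair(c, s(s(c))))), pair(e, s(f(s(c), pair(s(e), s(e))))))), s(pair(f(s(e), pair(0, s(0))), c)))  →  pair(pair(s(e), f(s(f(s(e), pair(c, s(s(c))))), pair(e, s(f(s(c), pair(s(e), s(e))))))), s(pair(f(s(e), pair(0, s(0))), c)))   [R8 at 1.1]
3. pair(pair(s(e), f(s(f(s(e), pair(c, s(s(c))))), pair(e, s(f(s(c), pair(s(e), s(e))))))), s(pair(f(s(e), pair(0, s(0))), c)))  →  pair(pair(s(e), f(s(c), pair(s(e), s(e)))), s(pair(f(s(e), pair(0, s(0))), c)))   [R8 at 1.2]
4. pair(pair(s(e), f(s(c), pair(s(e), s(e)))), s(pair(f(s(e), pair(0, s(0))), c)))  →  pair(pair(s(e), e), s(pair(f(s(e), pair(0, s(0))), c)))   [R8 at 1.2]
5. pair(pair(s(e), e), s(pair(f(s(e), pair(0, s(0))), c)))  →  pair(pair(s(e), e), s(pair(0, c)))   [R8 at 2.1.1]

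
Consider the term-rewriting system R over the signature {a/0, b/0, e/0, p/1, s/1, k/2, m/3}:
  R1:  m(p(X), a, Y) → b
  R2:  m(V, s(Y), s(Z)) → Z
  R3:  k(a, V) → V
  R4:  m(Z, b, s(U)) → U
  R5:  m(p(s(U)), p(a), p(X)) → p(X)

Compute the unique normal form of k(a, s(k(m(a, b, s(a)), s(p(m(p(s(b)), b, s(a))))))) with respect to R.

1. k(a, s(k(m(a, b, s(a)), s(p(m(p(s(b)), b, s(a)))))))  →  s(k(m(a, b, s(a)), s(p(m(p(s(b)), b, s(a))))))   [R3 at ε]
2. s(k(m(a, b, s(a)), s(p(m(p(s(b)), b, s(a))))))  →  s(k(a, s(p(m(p(s(b)), b, s(a))))))   [R4 at 1.1]
3. s(k(a, s(p(m(p(s(b)), b, s(a))))))  →  s(s(p(m(p(s(b)), b, s(a)))))   [R3 at 1]
4. s(s(p(m(p(s(b)), b, s(a)))))  →  s(s(p(a)))   [R4 at 1.1.1]

s(s(p(a)))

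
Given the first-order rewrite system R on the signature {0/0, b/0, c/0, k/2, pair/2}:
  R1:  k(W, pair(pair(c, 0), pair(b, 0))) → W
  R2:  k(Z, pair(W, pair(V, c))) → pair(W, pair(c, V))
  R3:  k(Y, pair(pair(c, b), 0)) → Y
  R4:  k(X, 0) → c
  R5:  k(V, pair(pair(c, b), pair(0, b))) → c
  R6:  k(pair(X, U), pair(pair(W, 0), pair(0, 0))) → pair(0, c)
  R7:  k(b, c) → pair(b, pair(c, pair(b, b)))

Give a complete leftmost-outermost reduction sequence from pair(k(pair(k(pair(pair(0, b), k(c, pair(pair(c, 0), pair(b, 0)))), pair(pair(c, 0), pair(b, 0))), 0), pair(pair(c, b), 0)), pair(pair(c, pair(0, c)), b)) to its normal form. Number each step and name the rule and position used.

pair(pair(pair(pair(0, b), c), 0), pair(pair(c, pair(0, c)), b))

1. pair(k(pair(k(pair(pair(0, b), k(c, pair(pair(c, 0), pair(b, 0)))), pair(pair(c, 0), pair(b, 0))), 0), pair(pair(c, b), 0)), pair(pair(c, pair(0, c)), b))  →  pair(pair(k(pair(pair(0, b), k(c, pair(pair(c, 0), pair(b, 0)))), pair(pair(c, 0), pair(b, 0))), 0), pair(pair(c, pair(0, c)), b))   [R3 at 1]
2. pair(pair(k(pair(pair(0, b), k(c, pair(pair(c, 0), pair(b, 0)))), pair(pair(c, 0), pair(b, 0))), 0), pair(pair(c, pair(0, c)), b))  →  pair(pair(pair(pair(0, b), k(c, pair(pair(c, 0), pair(b, 0)))), 0), pair(pair(c, pair(0, c)), b))   [R1 at 1.1]
3. pair(pair(pair(pair(0, b), k(c, pair(pair(c, 0), pair(b, 0)))), 0), pair(pair(c, pair(0, c)), b))  →  pair(pair(pair(pair(0, b), c), 0), pair(pair(c, pair(0, c)), b))   [R1 at 1.1.2]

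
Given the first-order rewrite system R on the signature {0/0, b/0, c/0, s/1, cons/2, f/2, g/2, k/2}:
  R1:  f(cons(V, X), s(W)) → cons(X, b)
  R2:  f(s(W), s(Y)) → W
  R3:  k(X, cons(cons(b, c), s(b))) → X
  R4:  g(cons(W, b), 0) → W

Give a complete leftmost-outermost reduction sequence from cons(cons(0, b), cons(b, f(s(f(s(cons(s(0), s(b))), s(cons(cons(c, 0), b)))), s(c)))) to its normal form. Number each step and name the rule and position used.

cons(cons(0, b), cons(b, cons(s(0), s(b))))

1. cons(cons(0, b), cons(b, f(s(f(s(cons(s(0), s(b))), s(cons(cons(c, 0), b)))), s(c))))  →  cons(cons(0, b), cons(b, f(s(cons(s(0), s(b))), s(cons(cons(c, 0), b)))))   [R2 at 2.2]
2. cons(cons(0, b), cons(b, f(s(cons(s(0), s(b))), s(cons(cons(c, 0), b)))))  →  cons(cons(0, b), cons(b, cons(s(0), s(b))))   [R2 at 2.2]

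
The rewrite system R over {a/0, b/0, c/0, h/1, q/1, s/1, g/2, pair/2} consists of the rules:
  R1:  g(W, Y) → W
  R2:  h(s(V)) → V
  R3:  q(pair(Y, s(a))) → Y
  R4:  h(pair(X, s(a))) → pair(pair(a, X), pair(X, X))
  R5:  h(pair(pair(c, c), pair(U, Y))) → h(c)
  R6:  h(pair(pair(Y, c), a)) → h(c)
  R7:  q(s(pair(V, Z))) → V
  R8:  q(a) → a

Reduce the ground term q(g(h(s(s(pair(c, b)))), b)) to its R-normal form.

c

1. q(g(h(s(s(pair(c, b)))), b))  →  q(h(s(s(pair(c, b)))))   [R1 at 1]
2. q(h(s(s(pair(c, b)))))  →  q(s(pair(c, b)))   [R2 at 1]
3. q(s(pair(c, b)))  →  c   [R7 at ε]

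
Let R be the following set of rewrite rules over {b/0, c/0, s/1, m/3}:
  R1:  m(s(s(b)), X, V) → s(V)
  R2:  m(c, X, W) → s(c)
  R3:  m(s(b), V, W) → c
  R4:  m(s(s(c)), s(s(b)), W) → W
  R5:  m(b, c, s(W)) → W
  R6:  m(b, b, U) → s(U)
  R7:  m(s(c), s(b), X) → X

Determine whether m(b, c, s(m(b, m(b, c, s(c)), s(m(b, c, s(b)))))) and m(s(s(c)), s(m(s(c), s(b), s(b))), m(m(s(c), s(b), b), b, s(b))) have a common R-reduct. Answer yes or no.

Reduce t₁ = m(b, c, s(m(b, m(b, c, s(c)), s(m(b, c, s(b)))))):
1. m(b, c, s(m(b, m(b, c, s(c)), s(m(b, c, s(b))))))  →  m(b, m(b, c, s(c)), s(m(b, c, s(b))))   [R5 at ε]
2. m(b, m(b, c, s(c)), s(m(b, c, s(b))))  →  m(b, c, s(m(b, c, s(b))))   [R5 at 2]
3. m(b, c, s(m(b, c, s(b))))  →  m(b, c, s(b))   [R5 at ε]
4. m(b, c, s(b))  →  b   [R5 at ε]

Reduce t₂ = m(s(s(c)), s(m(s(c), s(b), s(b))), m(m(s(c), s(b), b), b, s(b))):
1. m(s(s(c)), s(m(s(c), s(b), s(b))), m(m(s(c), s(b), b), b, s(b)))  →  m(s(s(c)), s(s(b)), m(m(s(c), s(b), b), b, s(b)))   [R7 at 2.1]
2. m(s(s(c)), s(s(b)), m(m(s(c), s(b), b), b, s(b)))  →  m(m(s(c), s(b), b), b, s(b))   [R4 at ε]
3. m(m(s(c), s(b), b), b, s(b))  →  m(b, b, s(b))   [R7 at 1]
4. m(b, b, s(b))  →  s(s(b))   [R6 at ε]

no — NF(t₁) = b, NF(t₂) = s(s(b))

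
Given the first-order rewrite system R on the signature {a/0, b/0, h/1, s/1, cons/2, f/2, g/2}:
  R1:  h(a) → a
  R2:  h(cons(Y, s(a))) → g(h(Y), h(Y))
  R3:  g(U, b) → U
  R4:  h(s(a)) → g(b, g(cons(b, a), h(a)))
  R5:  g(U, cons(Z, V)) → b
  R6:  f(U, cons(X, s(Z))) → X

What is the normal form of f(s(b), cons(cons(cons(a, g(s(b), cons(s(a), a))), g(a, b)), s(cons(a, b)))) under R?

1. f(s(b), cons(cons(cons(a, g(s(b), cons(s(a), a))), g(a, b)), s(cons(a, b))))  →  cons(cons(a, g(s(b), cons(s(a), a))), g(a, b))   [R6 at ε]
2. cons(cons(a, g(s(b), cons(s(a), a))), g(a, b))  →  cons(cons(a, b), g(a, b))   [R5 at 1.2]
3. cons(cons(a, b), g(a, b))  →  cons(cons(a, b), a)   [R3 at 2]

cons(cons(a, b), a)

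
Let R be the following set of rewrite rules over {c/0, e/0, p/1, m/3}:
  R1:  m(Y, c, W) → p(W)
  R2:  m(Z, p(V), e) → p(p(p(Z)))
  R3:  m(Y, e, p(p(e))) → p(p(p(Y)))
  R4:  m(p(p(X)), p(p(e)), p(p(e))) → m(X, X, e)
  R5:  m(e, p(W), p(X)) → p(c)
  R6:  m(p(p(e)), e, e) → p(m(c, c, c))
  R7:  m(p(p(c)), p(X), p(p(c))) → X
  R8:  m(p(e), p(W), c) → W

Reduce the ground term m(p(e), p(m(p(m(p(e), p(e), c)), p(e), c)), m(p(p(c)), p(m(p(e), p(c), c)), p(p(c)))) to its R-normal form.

1. m(p(e), p(m(p(m(p(e), p(e), c)), p(e), c)), m(p(p(c)), p(m(p(e), p(c), c)), p(p(c))))  →  m(p(e), p(m(p(e), p(e), c)), m(p(p(c)), p(m(p(e), p(c), c)), p(p(c))))   [R8 at 2.1.1.1]
2. m(p(e), p(m(p(e), p(e), c)), m(p(p(c)), p(m(p(e), p(c), c)), p(p(c))))  →  m(p(e), p(e), m(p(p(c)), p(m(p(e), p(c), c)), p(p(c))))   [R8 at 2.1]
3. m(p(e), p(e), m(p(p(c)), p(m(p(e), p(c), c)), p(p(c))))  →  m(p(e), p(e), m(p(e), p(c), c))   [R7 at 3]
4. m(p(e), p(e), m(p(e), p(c), c))  →  m(p(e), p(e), c)   [R8 at 3]
5. m(p(e), p(e), c)  →  e   [R8 at ε]

e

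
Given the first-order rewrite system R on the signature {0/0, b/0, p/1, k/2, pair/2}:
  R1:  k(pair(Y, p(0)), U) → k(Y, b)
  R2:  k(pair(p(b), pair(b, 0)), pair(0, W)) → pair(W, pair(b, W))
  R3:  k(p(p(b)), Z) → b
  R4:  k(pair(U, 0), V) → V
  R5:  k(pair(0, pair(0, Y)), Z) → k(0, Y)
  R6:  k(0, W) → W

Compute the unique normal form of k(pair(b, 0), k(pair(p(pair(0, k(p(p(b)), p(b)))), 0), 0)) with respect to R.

1. k(pair(b, 0), k(pair(p(pair(0, k(p(p(b)), p(b)))), 0), 0))  →  k(pair(p(pair(0, k(p(p(b)), p(b)))), 0), 0)   [R4 at ε]
2. k(pair(p(pair(0, k(p(p(b)), p(b)))), 0), 0)  →  0   [R4 at ε]

0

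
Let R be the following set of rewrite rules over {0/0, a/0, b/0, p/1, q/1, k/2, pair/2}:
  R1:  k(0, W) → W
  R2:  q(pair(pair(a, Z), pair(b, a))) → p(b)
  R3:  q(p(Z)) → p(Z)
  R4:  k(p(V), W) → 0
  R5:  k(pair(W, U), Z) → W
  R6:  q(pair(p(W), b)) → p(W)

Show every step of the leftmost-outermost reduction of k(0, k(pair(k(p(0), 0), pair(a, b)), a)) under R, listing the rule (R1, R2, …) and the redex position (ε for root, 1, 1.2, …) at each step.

1. k(0, k(pair(k(p(0), 0), pair(a, b)), a))  →  k(pair(k(p(0), 0), pair(a, b)), a)   [R1 at ε]
2. k(pair(k(p(0), 0), pair(a, b)), a)  →  k(p(0), 0)   [R5 at ε]
3. k(p(0), 0)  →  0   [R4 at ε]

0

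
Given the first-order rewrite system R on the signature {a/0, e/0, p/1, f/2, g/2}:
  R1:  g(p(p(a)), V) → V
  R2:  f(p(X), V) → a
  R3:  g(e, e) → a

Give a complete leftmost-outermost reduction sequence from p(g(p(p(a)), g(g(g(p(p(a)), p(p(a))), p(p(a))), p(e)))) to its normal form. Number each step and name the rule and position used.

p(p(e))

1. p(g(p(p(a)), g(g(g(p(p(a)), p(p(a))), p(p(a))), p(e))))  →  p(g(g(g(p(p(a)), p(p(a))), p(p(a))), p(e)))   [R1 at 1]
2. p(g(g(g(p(p(a)), p(p(a))), p(p(a))), p(e)))  →  p(g(g(p(p(a)), p(p(a))), p(e)))   [R1 at 1.1.1]
3. p(g(g(p(p(a)), p(p(a))), p(e)))  →  p(g(p(p(a)), p(e)))   [R1 at 1.1]
4. p(g(p(p(a)), p(e)))  →  p(p(e))   [R1 at 1]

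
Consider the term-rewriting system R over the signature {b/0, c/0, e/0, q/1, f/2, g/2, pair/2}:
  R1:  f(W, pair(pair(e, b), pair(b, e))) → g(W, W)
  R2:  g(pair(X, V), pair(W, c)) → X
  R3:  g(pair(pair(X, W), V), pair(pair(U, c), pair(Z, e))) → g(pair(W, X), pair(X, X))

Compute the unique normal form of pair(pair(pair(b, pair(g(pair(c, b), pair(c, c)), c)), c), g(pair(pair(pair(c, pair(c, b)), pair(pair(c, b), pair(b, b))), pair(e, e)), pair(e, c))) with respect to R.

pair(pair(pair(b, pair(c, c)), c), pair(pair(c, pair(c, b)), pair(pair(c, b), pair(b, b))))

1. pair(pair(pair(b, pair(g(pair(c, b), pair(c, c)), c)), c), g(pair(pair(pair(c, pair(c, b)), pair(pair(c, b), pair(b, b))), pair(e, e)), pair(e, c)))  →  pair(pair(pair(b, pair(c, c)), c), g(pair(pair(pair(c, pair(c, b)), pair(pair(c, b), pair(b, b))), pair(e, e)), pair(e, c)))   [R2 at 1.1.2.1]
2. pair(pair(pair(b, pair(c, c)), c), g(pair(pair(pair(c, pair(c, b)), pair(pair(c, b), pair(b, b))), pair(e, e)), pair(e, c)))  →  pair(pair(pair(b, pair(c, c)), c), pair(pair(c, pair(c, b)), pair(pair(c, b), pair(b, b))))   [R2 at 2]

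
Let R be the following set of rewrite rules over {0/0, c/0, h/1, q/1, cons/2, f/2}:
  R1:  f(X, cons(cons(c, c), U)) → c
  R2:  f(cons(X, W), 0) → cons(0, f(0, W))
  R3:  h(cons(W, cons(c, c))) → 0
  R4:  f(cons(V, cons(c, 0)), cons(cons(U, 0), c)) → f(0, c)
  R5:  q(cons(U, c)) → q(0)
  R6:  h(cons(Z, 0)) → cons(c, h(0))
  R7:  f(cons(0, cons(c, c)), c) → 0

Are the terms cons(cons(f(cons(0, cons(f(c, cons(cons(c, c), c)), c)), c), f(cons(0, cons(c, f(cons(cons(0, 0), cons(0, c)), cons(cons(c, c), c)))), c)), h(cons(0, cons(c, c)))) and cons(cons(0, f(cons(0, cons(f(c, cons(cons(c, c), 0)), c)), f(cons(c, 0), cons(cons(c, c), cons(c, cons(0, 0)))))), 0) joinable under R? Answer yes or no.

yes — NF(t₁) = cons(cons(0, 0), 0), NF(t₂) = cons(cons(0, 0), 0)

Reduce t₁ = cons(cons(f(cons(0, cons(f(c, cons(cons(c, c), c)), c)), c), f(cons(0, cons(c, f(cons(cons(0, 0), cons(0, c)), cons(cons(c, c), c)))), c)), h(cons(0, cons(c, c)))):
1. cons(cons(f(cons(0, cons(f(c, cons(cons(c, c), c)), c)), c), f(cons(0, cons(c, f(cons(cons(0, 0), cons(0, c)), cons(cons(c, c), c)))), c)), h(cons(0, cons(c, c))))  →  cons(cons(f(cons(0, cons(c, c)), c), f(cons(0, cons(c, f(cons(cons(0, 0), cons(0, c)), cons(cons(c, c), c)))), c)), h(cons(0, cons(c, c))))   [R1 at 1.1.1.2.1]
2. cons(cons(f(cons(0, cons(c, c)), c), f(cons(0, cons(c, f(cons(cons(0, 0), cons(0, c)), cons(cons(c, c), c)))), c)), h(cons(0, cons(c, c))))  →  cons(cons(0, f(cons(0, cons(c, f(cons(cons(0, 0), cons(0, c)), cons(cons(c, c), c)))), c)), h(cons(0, cons(c, c))))   [R7 at 1.1]
3. cons(cons(0, f(cons(0, cons(c, f(cons(cons(0, 0), cons(0, c)), cons(cons(c, c), c)))), c)), h(cons(0, cons(c, c))))  →  cons(cons(0, f(cons(0, cons(c, c)), c)), h(cons(0, cons(c, c))))   [R1 at 1.2.1.2.2]
4. cons(cons(0, f(cons(0, cons(c, c)), c)), h(cons(0, cons(c, c))))  →  cons(cons(0, 0), h(cons(0, cons(c, c))))   [R7 at 1.2]
5. cons(cons(0, 0), h(cons(0, cons(c, c))))  →  cons(cons(0, 0), 0)   [R3 at 2]

Reduce t₂ = cons(cons(0, f(cons(0, cons(f(c, cons(cons(c, c), 0)), c)), f(cons(c, 0), cons(cons(c, c), cons(c, cons(0, 0)))))), 0):
1. cons(cons(0, f(cons(0, cons(f(c, cons(cons(c, c), 0)), c)), f(cons(c, 0), cons(cons(c, c), cons(c, cons(0, 0)))))), 0)  →  cons(cons(0, f(cons(0, cons(c, c)), f(cons(c, 0), cons(cons(c, c), cons(c, cons(0, 0)))))), 0)   [R1 at 1.2.1.2.1]
2. cons(cons(0, f(cons(0, cons(c, c)), f(cons(c, 0), cons(cons(c, c), cons(c, cons(0, 0)))))), 0)  →  cons(cons(0, f(cons(0, cons(c, c)), c)), 0)   [R1 at 1.2.2]
3. cons(cons(0, f(cons(0, cons(c, c)), c)), 0)  →  cons(cons(0, 0), 0)   [R7 at 1.2]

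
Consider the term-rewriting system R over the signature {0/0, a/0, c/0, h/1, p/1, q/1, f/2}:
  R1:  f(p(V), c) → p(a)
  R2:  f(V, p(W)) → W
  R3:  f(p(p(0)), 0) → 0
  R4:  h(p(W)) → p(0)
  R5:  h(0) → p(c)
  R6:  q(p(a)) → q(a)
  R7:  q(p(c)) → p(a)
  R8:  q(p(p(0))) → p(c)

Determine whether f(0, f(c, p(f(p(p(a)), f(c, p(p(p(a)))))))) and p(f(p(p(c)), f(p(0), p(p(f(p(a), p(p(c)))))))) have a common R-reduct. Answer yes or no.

no — NF(t₁) = a, NF(t₂) = p(p(c))

Reduce t₁ = f(0, f(c, p(f(p(p(a)), f(c, p(p(p(a)))))))):
1. f(0, f(c, p(f(p(p(a)), f(c, p(p(p(a))))))))  →  f(0, f(p(p(a)), f(c, p(p(p(a))))))   [R2 at 2]
2. f(0, f(p(p(a)), f(c, p(p(p(a))))))  →  f(0, f(p(p(a)), p(p(a))))   [R2 at 2.2]
3. f(0, f(p(p(a)), p(p(a))))  →  f(0, p(a))   [R2 at 2]
4. f(0, p(a))  →  a   [R2 at ε]

Reduce t₂ = p(f(p(p(c)), f(p(0), p(p(f(p(a), p(p(c)))))))):
1. p(f(p(p(c)), f(p(0), p(p(f(p(a), p(p(c))))))))  →  p(f(p(p(c)), p(f(p(a), p(p(c))))))   [R2 at 1.2]
2. p(f(p(p(c)), p(f(p(a), p(p(c))))))  →  p(f(p(a), p(p(c))))   [R2 at 1]
3. p(f(p(a), p(p(c))))  →  p(p(c))   [R2 at 1]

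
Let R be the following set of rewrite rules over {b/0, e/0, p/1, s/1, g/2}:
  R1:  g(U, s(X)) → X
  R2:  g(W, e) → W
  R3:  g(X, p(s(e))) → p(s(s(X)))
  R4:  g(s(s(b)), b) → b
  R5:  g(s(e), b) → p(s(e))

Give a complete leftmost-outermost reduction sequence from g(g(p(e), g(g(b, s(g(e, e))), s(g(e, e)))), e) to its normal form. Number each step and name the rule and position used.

1. g(g(p(e), g(g(b, s(g(e, e))), s(g(e, e)))), e)  →  g(p(e), g(g(b, s(g(e, e))), s(g(e, e))))   [R2 at ε]
2. g(p(e), g(g(b, s(g(e, e))), s(g(e, e))))  →  g(p(e), g(e, e))   [R1 at 2]
3. g(p(e), g(e, e))  →  g(p(e), e)   [R2 at 2]
4. g(p(e), e)  →  p(e)   [R2 at ε]

p(e)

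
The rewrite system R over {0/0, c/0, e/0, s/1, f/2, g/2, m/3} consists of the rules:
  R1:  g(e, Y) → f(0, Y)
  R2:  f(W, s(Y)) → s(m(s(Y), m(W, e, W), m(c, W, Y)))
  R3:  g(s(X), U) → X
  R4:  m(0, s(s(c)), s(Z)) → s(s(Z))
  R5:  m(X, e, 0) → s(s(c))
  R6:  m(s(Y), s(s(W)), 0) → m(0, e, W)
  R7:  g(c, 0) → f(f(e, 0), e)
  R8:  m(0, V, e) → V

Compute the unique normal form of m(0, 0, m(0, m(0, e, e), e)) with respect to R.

1. m(0, 0, m(0, m(0, e, e), e))  →  m(0, 0, m(0, e, e))   [R8 at 3]
2. m(0, 0, m(0, e, e))  →  m(0, 0, e)   [R8 at 3]
3. m(0, 0, e)  →  0   [R8 at ε]

0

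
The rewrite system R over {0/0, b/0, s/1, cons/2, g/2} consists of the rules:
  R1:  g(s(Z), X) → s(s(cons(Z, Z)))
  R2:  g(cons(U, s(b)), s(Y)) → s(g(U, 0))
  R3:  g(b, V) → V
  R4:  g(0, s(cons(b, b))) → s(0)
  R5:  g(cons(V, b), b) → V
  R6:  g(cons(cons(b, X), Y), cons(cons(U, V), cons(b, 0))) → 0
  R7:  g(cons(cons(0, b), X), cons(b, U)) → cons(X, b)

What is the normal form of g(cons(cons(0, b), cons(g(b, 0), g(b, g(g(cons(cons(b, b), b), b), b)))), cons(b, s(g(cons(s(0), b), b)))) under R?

cons(cons(0, b), b)

1. g(cons(cons(0, b), cons(g(b, 0), g(b, g(g(cons(cons(b, b), b), b), b)))), cons(b, s(g(cons(s(0), b), b))))  →  cons(cons(g(b, 0), g(b, g(g(cons(cons(b, b), b), b), b))), b)   [R7 at ε]
2. cons(cons(g(b, 0), g(b, g(g(cons(cons(b, b), b), b), b))), b)  →  cons(cons(0, g(b, g(g(cons(cons(b, b), b), b), b))), b)   [R3 at 1.1]
3. cons(cons(0, g(b, g(g(cons(cons(b, b), b), b), b))), b)  →  cons(cons(0, g(g(cons(cons(b, b), b), b), b)), b)   [R3 at 1.2]
4. cons(cons(0, g(g(cons(cons(b, b), b), b), b)), b)  →  cons(cons(0, g(cons(b, b), b)), b)   [R5 at 1.2.1]
5. cons(cons(0, g(cons(b, b), b)), b)  →  cons(cons(0, b), b)   [R5 at 1.2]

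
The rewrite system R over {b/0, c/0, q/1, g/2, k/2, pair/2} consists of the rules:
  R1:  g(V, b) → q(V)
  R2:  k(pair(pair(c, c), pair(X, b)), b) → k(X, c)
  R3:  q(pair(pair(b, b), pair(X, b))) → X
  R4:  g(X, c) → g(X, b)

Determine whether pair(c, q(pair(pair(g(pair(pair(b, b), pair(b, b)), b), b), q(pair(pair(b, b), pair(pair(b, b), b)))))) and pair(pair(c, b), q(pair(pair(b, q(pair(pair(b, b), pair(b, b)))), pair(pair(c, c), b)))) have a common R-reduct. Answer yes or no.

Reduce t₁ = pair(c, q(pair(pair(g(pair(pair(b, b), pair(b, b)), b), b), q(pair(pair(b, b), pair(pair(b, b), b)))))):
1. pair(c, q(pair(pair(g(pair(pair(b, b), pair(b, b)), b), b), q(pair(pair(b, b), pair(pair(b, b), b))))))  →  pair(c, q(pair(pair(q(pair(pair(b, b), pair(b, b))), b), q(pair(pair(b, b), pair(pair(b, b), b))))))   [R1 at 2.1.1.1]
2. pair(c, q(pair(pair(q(pair(pair(b, b), pair(b, b))), b), q(pair(pair(b, b), pair(pair(b, b), b))))))  →  pair(c, q(pair(pair(b, b), q(pair(pair(b, b), pair(pair(b, b), b))))))   [R3 at 2.1.1.1]
3. pair(c, q(pair(pair(b, b), q(pair(pair(b, b), pair(pair(b, b), b))))))  →  pair(c, q(pair(pair(b, b), pair(b, b))))   [R3 at 2.1.2]
4. pair(c, q(pair(pair(b, b), pair(b, b))))  →  pair(c, b)   [R3 at 2]

Reduce t₂ = pair(pair(c, b), q(pair(pair(b, q(pair(pair(b, b), pair(b, b)))), pair(pair(c, c), b)))):
1. pair(pair(c, b), q(pair(pair(b, q(pair(pair(b, b), pair(b, b)))), pair(pair(c, c), b))))  →  pair(pair(c, b), q(pair(pair(b, b), pair(pair(c, c), b))))   [R3 at 2.1.1.2]
2. pair(pair(c, b), q(pair(pair(b, b), pair(pair(c, c), b))))  →  pair(pair(c, b), pair(c, c))   [R3 at 2]

no — NF(t₁) = pair(c, b), NF(t₂) = pair(pair(c, b), pair(c, c))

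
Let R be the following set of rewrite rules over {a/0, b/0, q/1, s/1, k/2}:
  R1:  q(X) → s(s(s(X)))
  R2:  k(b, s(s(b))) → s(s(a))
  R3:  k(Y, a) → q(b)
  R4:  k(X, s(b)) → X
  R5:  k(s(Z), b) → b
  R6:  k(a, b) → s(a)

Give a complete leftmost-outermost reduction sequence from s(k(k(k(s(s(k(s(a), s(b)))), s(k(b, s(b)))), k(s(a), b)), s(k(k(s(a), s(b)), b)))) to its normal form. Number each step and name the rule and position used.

1. s(k(k(k(s(s(k(s(a), s(b)))), s(k(b, s(b)))), k(s(a), b)), s(k(k(s(a), s(b)), b))))  →  s(k(k(k(s(s(s(a))), s(k(b, s(b)))), k(s(a), b)), s(k(k(s(a), s(b)), b))))   [R4 at 1.1.1.1.1.1]
2. s(k(k(k(s(s(s(a))), s(k(b, s(b)))), k(s(a), b)), s(k(k(s(a), s(b)), b))))  →  s(k(k(k(s(s(s(a))), s(b)), k(s(a), b)), s(k(k(s(a), s(b)), b))))   [R4 at 1.1.1.2.1]
3. s(k(k(k(s(s(s(a))), s(b)), k(s(a), b)), s(k(k(s(a), s(b)), b))))  →  s(k(k(s(s(s(a))), k(s(a), b)), s(k(k(s(a), s(b)), b))))   [R4 at 1.1.1]
4. s(k(k(s(s(s(a))), k(s(a), b)), s(k(k(s(a), s(b)), b))))  →  s(k(k(s(s(s(a))), b), s(k(k(s(a), s(b)), b))))   [R5 at 1.1.2]
5. s(k(k(s(s(s(a))), b), s(k(k(s(a), s(b)), b))))  →  s(k(b, s(k(k(s(a), s(b)), b))))   [R5 at 1.1]
6. s(k(b, s(k(k(s(a), s(b)), b))))  →  s(k(b, s(k(s(a), b))))   [R4 at 1.2.1.1]
7. s(k(b, s(k(s(a), b))))  →  s(k(b, s(b)))   [R5 at 1.2.1]
8. s(k(b, s(b)))  →  s(b)   [R4 at 1]

s(b)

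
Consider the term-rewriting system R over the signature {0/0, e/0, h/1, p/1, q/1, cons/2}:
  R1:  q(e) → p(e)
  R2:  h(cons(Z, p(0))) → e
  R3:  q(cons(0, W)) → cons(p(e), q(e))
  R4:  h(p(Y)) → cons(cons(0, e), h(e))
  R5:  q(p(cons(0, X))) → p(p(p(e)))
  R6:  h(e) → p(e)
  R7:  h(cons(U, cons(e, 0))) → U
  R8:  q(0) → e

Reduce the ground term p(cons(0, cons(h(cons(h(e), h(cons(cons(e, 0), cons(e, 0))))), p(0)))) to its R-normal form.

p(cons(0, cons(p(e), p(0))))

1. p(cons(0, cons(h(cons(h(e), h(cons(cons(e, 0), cons(e, 0))))), p(0))))  →  p(cons(0, cons(h(cons(p(e), h(cons(cons(e, 0), cons(e, 0))))), p(0))))   [R6 at 1.2.1.1.1]
2. p(cons(0, cons(h(cons(p(e), h(cons(cons(e, 0), cons(e, 0))))), p(0))))  →  p(cons(0, cons(h(cons(p(e), cons(e, 0))), p(0))))   [R7 at 1.2.1.1.2]
3. p(cons(0, cons(h(cons(p(e), cons(e, 0))), p(0))))  →  p(cons(0, cons(p(e), p(0))))   [R7 at 1.2.1]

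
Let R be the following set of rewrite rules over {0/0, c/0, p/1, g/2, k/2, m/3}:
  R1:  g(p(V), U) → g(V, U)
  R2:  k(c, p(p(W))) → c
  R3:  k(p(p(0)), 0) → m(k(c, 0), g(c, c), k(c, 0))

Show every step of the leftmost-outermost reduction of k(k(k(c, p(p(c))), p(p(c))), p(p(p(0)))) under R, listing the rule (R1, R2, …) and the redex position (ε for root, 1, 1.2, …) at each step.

1. k(k(k(c, p(p(c))), p(p(c))), p(p(p(0))))  →  k(k(c, p(p(c))), p(p(p(0))))   [R2 at 1.1]
2. k(k(c, p(p(c))), p(p(p(0))))  →  k(c, p(p(p(0))))   [R2 at 1]
3. k(c, p(p(p(0))))  →  c   [R2 at ε]

c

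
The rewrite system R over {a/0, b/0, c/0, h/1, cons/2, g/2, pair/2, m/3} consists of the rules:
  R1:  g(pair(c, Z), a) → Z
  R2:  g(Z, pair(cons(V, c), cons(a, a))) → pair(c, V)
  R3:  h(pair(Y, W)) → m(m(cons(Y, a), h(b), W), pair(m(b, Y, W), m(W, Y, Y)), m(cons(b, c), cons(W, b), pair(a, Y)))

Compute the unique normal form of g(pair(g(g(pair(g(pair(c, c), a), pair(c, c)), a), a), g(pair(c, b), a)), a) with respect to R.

1. g(pair(g(g(pair(g(pair(c, c), a), pair(c, c)), a), a), g(pair(c, b), a)), a)  →  g(pair(g(g(pair(c, pair(c, c)), a), a), g(pair(c, b), a)), a)   [R1 at 1.1.1.1.1]
2. g(pair(g(g(pair(c, pair(c, c)), a), a), g(pair(c, b), a)), a)  →  g(pair(g(pair(c, c), a), g(pair(c, b), a)), a)   [R1 at 1.1.1]
3. g(pair(g(pair(c, c), a), g(pair(c, b), a)), a)  →  g(pair(c, g(pair(c, b), a)), a)   [R1 at 1.1]
4. g(pair(c, g(pair(c, b), a)), a)  →  g(pair(c, b), a)   [R1 at ε]
5. g(pair(c, b), a)  →  b   [R1 at ε]

b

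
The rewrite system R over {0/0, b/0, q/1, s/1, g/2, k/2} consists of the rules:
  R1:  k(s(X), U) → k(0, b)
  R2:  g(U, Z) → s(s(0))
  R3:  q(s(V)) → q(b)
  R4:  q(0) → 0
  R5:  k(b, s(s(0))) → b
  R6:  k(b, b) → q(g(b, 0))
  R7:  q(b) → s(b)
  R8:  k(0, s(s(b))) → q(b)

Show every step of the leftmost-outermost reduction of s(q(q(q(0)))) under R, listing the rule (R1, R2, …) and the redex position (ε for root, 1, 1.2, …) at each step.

1. s(q(q(q(0))))  →  s(q(q(0)))   [R4 at 1.1.1]
2. s(q(q(0)))  →  s(q(0))   [R4 at 1.1]
3. s(q(0))  →  s(0)   [R4 at 1]

s(0)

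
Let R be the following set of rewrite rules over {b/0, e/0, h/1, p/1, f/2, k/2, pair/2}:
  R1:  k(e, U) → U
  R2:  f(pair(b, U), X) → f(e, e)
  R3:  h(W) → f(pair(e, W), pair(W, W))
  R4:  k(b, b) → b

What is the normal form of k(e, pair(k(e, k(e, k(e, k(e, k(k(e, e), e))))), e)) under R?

1. k(e, pair(k(e, k(e, k(e, k(e, k(k(e, e), e))))), e))  →  pair(k(e, k(e, k(e, k(e, k(k(e, e), e))))), e)   [R1 at ε]
2. pair(k(e, k(e, k(e, k(e, k(k(e, e), e))))), e)  →  pair(k(e, k(e, k(e, k(k(e, e), e)))), e)   [R1 at 1]
3. pair(k(e, k(e, k(e, k(k(e, e), e)))), e)  →  pair(k(e, k(e, k(k(e, e), e))), e)   [R1 at 1]
4. pair(k(e, k(e, k(k(e, e), e))), e)  →  pair(k(e, k(k(e, e), e)), e)   [R1 at 1]
5. pair(k(e, k(k(e, e), e)), e)  →  pair(k(k(e, e), e), e)   [R1 at 1]
6. pair(k(k(e, e), e), e)  →  pair(k(e, e), e)   [R1 at 1.1]
7. pair(k(e, e), e)  →  pair(e, e)   [R1 at 1]

pair(e, e)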